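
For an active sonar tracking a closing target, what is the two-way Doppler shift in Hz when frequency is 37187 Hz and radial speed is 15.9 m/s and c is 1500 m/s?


fd = 2*f*v/c = 2 * 37187 * 15.9 / 1500 = 788.36

788.36 Hz


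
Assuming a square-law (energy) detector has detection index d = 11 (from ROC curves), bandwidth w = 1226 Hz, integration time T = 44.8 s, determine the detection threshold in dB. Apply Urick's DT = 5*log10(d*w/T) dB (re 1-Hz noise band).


DT = 5*log10(d*w/T) = 5*log10(11 * 1226 / 44.8) = 5*log10(301.03) = 12.39

12.39 dB


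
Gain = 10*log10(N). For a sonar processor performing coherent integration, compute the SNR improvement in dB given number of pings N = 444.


Gain = 10*log10(444) = 26.47

26.47 dB


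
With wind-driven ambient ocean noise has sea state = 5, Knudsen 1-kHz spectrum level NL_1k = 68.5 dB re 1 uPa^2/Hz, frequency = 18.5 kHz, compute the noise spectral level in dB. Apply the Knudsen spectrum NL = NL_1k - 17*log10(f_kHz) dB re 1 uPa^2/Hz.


NL = NL_1k - 17*log10(f_kHz) = 68.5 - 17*log10(18.5) = 68.5 - (21.54) = 46.96

46.96 dB


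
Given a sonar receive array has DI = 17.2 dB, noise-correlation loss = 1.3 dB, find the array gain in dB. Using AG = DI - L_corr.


15.9 dB


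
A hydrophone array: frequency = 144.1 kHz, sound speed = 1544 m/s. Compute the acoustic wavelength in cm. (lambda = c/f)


lambda = c/f = 1544 / 144100 = 0.0107 m = 1.07 cm

1.07 cm


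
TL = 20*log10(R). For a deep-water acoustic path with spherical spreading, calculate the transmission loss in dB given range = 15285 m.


TL = 20*log10(15285) = 83.69

83.69 dB


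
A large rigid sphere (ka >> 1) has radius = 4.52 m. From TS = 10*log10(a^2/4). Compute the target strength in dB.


7.08 dB


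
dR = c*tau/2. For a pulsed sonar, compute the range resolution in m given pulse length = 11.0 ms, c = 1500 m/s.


8.25 m


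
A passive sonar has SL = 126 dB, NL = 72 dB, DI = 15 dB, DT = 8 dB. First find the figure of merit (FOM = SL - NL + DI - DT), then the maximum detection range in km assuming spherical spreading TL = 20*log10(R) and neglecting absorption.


Step 1: FOM = SL - NL + DI - DT = 126 - 72 + 15 - 8 = 61 dB
Step 2: at max range FOM = TL = 20*log10(R), so R = 10^(61/20) = 1122.02 m = 1.12 km

1.12 km


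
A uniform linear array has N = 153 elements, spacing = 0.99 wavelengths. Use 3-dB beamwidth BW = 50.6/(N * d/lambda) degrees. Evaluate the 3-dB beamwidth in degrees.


BW = 50.6 / (153 * 0.99) = 50.6 / 151.47 = 0.33

0.33 deg


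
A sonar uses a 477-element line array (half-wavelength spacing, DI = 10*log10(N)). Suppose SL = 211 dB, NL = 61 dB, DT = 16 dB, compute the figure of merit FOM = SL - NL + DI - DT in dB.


160.79 dB


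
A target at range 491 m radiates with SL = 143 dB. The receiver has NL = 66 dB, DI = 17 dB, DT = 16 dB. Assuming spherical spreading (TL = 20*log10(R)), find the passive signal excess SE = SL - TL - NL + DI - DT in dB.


Step 1: TL = 20*log10(491) = 53.82 dB
Step 2: SE = 143 - 53.82 - 66 + 17 - 16 = 24.18

24.18 dB


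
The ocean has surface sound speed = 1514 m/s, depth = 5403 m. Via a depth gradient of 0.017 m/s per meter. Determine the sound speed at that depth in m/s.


c = 1514 + 0.017 * 5403 = 1605.851

1605.851 m/s


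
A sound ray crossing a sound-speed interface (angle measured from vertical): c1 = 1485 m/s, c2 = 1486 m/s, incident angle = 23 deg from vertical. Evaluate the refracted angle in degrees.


sin(theta2) = (c2/c1)*sin(theta1) = (1486/1485)*sin(23 deg) = 0.39099
theta2 = arcsin(0.39099) = 23.02

23.02 deg


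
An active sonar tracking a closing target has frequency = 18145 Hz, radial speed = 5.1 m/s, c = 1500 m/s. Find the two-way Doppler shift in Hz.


fd = 2*f*v/c = 2 * 18145 * 5.1 / 1500 = 123.39

123.39 Hz


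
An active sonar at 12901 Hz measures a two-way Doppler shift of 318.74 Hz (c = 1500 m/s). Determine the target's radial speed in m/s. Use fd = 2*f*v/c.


From fd = 2*f*v/c, v = c*fd/(2*f) = 1500 * 318.74 / (2*12901) = 18.53

18.53 m/s


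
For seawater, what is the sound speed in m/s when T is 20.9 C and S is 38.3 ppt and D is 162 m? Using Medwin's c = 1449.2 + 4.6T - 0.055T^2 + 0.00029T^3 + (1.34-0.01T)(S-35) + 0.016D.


1530.29 m/s


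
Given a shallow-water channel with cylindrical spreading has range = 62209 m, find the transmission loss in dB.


TL = 10*log10(62209) = 47.94

47.94 dB


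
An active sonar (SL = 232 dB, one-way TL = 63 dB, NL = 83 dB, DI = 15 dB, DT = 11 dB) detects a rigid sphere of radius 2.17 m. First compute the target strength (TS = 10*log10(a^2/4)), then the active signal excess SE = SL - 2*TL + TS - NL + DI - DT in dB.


Step 1: TS = 10*log10(2.17^2/4) = 0.71 dB
Step 2: SE = SL - 2*TL + TS - NL + DI - DT = 232 - 2*63 + (0.71) - 83 + 15 - 11 = 27.71

27.71 dB


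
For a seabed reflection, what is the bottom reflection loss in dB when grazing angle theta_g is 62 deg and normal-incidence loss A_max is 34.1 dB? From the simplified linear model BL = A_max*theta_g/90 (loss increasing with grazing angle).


BL = A_max * theta_g / 90 = 34.1 * 62 / 90 = 23.49

23.49 dB


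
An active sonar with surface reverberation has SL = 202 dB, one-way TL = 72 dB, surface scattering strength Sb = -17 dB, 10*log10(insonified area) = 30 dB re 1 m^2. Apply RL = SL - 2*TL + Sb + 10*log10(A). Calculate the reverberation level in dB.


RL = SL - 2*TL + Sb + 10*log10(A) = 202 - 2*72 + (-17) + 30 = 71

71 dB


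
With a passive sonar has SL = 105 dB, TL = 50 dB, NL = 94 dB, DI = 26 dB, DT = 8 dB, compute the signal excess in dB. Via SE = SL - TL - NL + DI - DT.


SE = SL - TL - NL + DI - DT = 105 - 50 - 94 + 26 - 8 = -21

-21 dB


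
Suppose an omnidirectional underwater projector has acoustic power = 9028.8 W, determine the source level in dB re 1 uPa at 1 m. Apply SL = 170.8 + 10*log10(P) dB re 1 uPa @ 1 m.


SL = 170.8 + 10*log10(9028.8) = 170.8 + 39.56 = 210.36

210.36 dB


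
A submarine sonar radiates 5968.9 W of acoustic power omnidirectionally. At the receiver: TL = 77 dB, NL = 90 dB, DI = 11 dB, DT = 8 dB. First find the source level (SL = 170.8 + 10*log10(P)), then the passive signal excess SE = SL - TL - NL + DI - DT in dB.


Step 1: SL = 170.8 + 10*log10(5968.9) = 208.56 dB
Step 2: SE = SL - TL - NL + DI - DT = 208.56 - 77 - 90 + 11 - 8 = 44.56

44.56 dB


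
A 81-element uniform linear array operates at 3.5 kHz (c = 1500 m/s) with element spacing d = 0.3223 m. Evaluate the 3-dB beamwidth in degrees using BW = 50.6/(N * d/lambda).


Step 1: lambda = 1500/3500 = 0.42857 m
Step 2: d/lambda = 0.3223/0.42857 = 0.752
Step 3: BW = 50.6/(N * d/lambda) = 50.6/(81 * 0.752) = 0.83

0.83 deg


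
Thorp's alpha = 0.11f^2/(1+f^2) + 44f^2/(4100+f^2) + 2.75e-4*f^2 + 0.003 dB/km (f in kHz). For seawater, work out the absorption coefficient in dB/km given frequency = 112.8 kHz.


f^2 = 12723.84
alpha = 0.11*12723.84/(1+12723.84) + 44*12723.84/(4100+12723.84) + 2.75e-4*12723.84 + 0.003 = 36.889

36.889 dB/km


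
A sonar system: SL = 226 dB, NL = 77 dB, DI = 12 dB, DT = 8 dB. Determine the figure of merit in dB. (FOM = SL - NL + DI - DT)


FOM = SL - NL + DI - DT = 226 - 77 + 12 - 8 = 153

153 dB


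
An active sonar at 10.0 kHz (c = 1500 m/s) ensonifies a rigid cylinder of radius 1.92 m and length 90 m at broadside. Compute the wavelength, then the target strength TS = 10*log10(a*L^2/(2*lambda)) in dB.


Step 1: lambda = c/f = 1500/10000 = 0.15 m
Step 2: TS = 10*log10(a*L^2/(2*lambda)) = 10*log10(1.92*90^2/(2*0.15)) = 47.15

47.15 dB


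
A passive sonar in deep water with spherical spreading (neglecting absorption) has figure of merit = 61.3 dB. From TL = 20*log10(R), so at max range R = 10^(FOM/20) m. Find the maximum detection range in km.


1.16 km


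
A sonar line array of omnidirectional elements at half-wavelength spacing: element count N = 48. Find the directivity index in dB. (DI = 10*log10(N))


16.81 dB


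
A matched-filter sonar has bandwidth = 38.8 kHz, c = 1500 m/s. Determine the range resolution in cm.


dR = c/(2*BW) = 1500 / (2 * 38.8e3) = 0.0193 m = 1.93 cm

1.93 cm


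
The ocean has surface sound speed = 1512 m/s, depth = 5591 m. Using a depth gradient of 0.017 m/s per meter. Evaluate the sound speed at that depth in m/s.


c = 1512 + 0.017 * 5591 = 1607.047

1607.047 m/s


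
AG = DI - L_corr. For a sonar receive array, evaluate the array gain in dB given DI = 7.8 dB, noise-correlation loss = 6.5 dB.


1.3 dB


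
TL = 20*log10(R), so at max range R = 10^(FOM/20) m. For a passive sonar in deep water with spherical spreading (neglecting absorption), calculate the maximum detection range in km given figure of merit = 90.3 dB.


32.73 km


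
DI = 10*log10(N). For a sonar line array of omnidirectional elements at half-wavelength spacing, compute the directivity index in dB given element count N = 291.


DI = 10*log10(291) = 24.64

24.64 dB


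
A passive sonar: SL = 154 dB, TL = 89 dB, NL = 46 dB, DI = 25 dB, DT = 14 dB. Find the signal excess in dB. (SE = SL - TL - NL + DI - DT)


SE = SL - TL - NL + DI - DT = 154 - 89 - 46 + 25 - 14 = 30

30 dB


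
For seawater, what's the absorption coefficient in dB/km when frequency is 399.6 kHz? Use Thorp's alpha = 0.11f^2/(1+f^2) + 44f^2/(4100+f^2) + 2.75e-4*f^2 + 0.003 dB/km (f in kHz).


86.924 dB/km


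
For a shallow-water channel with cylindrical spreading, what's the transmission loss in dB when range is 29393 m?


44.68 dB


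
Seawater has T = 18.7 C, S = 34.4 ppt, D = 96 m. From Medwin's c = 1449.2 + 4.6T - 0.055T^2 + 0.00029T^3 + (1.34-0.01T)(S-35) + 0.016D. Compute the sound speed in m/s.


c = 1449.2 + 4.6*18.7 - 0.055*18.7^2 + 0.00029*18.7^3 + (1.34 - 0.01*18.7)*(34.4 - 35) + 0.016*96 = 1518.73

1518.73 m/s


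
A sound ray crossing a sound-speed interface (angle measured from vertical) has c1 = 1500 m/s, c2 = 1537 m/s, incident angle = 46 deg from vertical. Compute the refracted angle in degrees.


sin(theta2) = (c2/c1)*sin(theta1) = (1537/1500)*sin(46 deg) = 0.73708
theta2 = arcsin(0.73708) = 47.48

47.48 deg


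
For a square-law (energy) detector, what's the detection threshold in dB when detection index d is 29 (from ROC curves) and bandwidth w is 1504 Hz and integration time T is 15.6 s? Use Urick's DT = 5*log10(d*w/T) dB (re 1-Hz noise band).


DT = 5*log10(d*w/T) = 5*log10(29 * 1504 / 15.6) = 5*log10(2795.9) = 17.23

17.23 dB


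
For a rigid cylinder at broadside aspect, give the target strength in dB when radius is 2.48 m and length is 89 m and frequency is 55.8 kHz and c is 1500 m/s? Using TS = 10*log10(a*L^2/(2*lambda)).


55.63 dB


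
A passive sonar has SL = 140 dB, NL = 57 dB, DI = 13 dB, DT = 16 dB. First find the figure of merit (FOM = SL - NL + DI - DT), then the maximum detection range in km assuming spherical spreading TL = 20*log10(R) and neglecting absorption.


Step 1: FOM = SL - NL + DI - DT = 140 - 57 + 13 - 16 = 80 dB
Step 2: at max range FOM = TL = 20*log10(R), so R = 10^(80/20) = 10000.0 m = 10.0 km

10.0 km


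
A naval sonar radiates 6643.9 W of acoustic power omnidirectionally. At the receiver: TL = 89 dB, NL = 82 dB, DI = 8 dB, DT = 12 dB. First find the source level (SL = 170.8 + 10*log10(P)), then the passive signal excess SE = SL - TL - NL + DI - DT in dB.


Step 1: SL = 170.8 + 10*log10(6643.9) = 209.02 dB
Step 2: SE = SL - TL - NL + DI - DT = 209.02 - 89 - 82 + 8 - 12 = 34.02

34.02 dB


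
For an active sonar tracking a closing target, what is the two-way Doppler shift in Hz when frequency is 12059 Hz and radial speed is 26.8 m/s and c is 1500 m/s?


fd = 2*f*v/c = 2 * 12059 * 26.8 / 1500 = 430.91

430.91 Hz


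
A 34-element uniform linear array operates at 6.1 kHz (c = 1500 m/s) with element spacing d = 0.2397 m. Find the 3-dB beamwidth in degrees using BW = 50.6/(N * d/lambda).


1.53 deg


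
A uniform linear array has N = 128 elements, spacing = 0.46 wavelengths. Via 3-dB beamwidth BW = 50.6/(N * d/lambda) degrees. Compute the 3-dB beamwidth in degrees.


0.86 deg


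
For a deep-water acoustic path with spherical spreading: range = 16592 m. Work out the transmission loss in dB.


TL = 20*log10(16592) = 84.4

84.4 dB


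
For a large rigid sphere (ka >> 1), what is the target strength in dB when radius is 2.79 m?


TS = 10*log10(2.79^2 / 4) = 10*log10(1.946025) = 2.89

2.89 dB


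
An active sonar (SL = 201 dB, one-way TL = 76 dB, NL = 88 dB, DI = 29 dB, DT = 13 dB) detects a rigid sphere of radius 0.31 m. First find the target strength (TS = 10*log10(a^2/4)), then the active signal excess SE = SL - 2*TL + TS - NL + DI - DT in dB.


Step 1: TS = 10*log10(0.31^2/4) = -16.19 dB
Step 2: SE = SL - 2*TL + TS - NL + DI - DT = 201 - 2*76 + (-16.19) - 88 + 29 - 13 = -39.19

-39.19 dB


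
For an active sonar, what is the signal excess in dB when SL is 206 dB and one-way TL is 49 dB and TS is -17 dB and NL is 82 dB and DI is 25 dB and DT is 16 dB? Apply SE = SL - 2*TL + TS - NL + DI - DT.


18 dB


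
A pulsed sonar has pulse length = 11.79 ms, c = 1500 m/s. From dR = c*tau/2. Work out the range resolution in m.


dR = c*tau/2 = 1500 * 11.79e-3 / 2 = 8.8425

8.8425 m


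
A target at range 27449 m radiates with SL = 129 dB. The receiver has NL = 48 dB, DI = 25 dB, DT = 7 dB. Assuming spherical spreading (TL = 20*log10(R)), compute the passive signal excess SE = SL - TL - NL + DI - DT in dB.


10.23 dB


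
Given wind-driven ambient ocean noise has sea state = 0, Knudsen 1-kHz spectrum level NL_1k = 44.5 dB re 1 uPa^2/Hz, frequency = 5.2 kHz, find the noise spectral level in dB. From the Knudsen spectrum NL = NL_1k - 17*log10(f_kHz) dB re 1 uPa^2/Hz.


NL = NL_1k - 17*log10(f_kHz) = 44.5 - 17*log10(5.2) = 44.5 - (12.17) = 32.33

32.33 dB


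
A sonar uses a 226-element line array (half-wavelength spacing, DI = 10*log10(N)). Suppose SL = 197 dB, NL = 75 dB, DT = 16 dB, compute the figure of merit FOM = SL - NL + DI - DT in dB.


129.54 dB


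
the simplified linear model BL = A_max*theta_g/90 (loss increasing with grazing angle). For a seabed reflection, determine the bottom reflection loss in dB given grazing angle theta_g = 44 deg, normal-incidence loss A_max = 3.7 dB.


BL = A_max * theta_g / 90 = 3.7 * 44 / 90 = 1.81

1.81 dB


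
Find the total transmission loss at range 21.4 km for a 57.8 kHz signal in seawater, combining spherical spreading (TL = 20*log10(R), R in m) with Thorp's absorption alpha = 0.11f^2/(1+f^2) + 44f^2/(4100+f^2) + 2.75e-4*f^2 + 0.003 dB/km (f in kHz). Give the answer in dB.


Step 1 (Thorp): alpha = 0.11*3340.84/(1+3340.84) + 44*3340.84/(4100+3340.84) + 2.75e-4*3340.84 + 0.003 = 20.7871 dB/km
Step 2: TL_spread = 20*log10(21400) = 86.61 dB
Step 3: TL_abs = alpha*R = 20.7871 * 21.4 = 444.84 dB
Step 4: TL_total = 86.61 + 444.84 = 531.45

531.45 dB


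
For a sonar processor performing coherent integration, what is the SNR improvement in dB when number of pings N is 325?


25.12 dB


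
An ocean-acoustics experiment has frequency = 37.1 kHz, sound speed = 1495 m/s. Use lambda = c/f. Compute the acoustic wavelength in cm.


lambda = c/f = 1495 / 37100 = 0.0403 m = 4.03 cm

4.03 cm


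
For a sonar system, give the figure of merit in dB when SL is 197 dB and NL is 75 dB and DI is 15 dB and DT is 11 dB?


126 dB


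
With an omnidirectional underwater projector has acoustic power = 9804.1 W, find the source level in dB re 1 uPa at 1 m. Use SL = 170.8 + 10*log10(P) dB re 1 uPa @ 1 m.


SL = 170.8 + 10*log10(9804.1) = 170.8 + 39.91 = 210.71

210.71 dB


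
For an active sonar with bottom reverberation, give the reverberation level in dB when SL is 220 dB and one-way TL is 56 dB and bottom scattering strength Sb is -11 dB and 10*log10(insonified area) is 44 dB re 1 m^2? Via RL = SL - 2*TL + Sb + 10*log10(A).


141 dB


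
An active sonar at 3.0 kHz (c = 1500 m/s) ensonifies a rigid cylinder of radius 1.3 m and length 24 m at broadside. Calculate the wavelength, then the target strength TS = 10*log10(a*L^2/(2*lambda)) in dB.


Step 1: lambda = c/f = 1500/3000 = 0.5 m
Step 2: TS = 10*log10(a*L^2/(2*lambda)) = 10*log10(1.3*24^2/(2*0.5)) = 28.74

28.74 dB


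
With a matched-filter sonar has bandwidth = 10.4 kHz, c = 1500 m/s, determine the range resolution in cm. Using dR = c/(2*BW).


dR = c/(2*BW) = 1500 / (2 * 10.4e3) = 0.0721 m = 7.21 cm

7.21 cm


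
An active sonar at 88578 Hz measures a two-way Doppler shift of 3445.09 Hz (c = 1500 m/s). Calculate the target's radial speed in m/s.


From fd = 2*f*v/c, v = c*fd/(2*f) = 1500 * 3445.09 / (2*88578) = 29.17

29.17 m/s


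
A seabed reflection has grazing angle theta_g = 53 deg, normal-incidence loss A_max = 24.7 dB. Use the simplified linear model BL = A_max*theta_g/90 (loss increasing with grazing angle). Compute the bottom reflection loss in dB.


BL = A_max * theta_g / 90 = 24.7 * 53 / 90 = 14.55

14.55 dB


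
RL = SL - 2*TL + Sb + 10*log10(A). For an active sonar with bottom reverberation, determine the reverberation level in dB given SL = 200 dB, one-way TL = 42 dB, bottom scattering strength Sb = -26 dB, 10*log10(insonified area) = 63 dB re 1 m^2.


153 dB


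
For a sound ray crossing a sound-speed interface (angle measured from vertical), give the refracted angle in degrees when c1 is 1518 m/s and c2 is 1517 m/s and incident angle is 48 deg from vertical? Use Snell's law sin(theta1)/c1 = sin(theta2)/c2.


47.96 deg


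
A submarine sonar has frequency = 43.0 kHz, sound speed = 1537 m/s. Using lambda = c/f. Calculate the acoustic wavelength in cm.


3.57 cm


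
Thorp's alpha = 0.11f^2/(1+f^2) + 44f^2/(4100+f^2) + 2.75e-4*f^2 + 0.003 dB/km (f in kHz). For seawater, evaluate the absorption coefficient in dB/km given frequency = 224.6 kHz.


54.678 dB/km


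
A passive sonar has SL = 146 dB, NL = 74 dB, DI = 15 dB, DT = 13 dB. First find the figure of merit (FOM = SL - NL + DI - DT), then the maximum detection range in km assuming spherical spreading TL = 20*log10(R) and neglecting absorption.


Step 1: FOM = SL - NL + DI - DT = 146 - 74 + 15 - 13 = 74 dB
Step 2: at max range FOM = TL = 20*log10(R), so R = 10^(74/20) = 5011.87 m = 5.01 km

5.01 km


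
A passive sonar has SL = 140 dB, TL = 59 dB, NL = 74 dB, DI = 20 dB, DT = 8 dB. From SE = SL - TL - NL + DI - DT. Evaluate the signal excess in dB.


19 dB


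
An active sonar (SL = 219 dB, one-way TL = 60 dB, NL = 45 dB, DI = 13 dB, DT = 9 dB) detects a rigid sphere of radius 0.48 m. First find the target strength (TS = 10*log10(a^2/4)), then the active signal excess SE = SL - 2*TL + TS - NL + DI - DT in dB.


Step 1: TS = 10*log10(0.48^2/4) = -12.4 dB
Step 2: SE = SL - 2*TL + TS - NL + DI - DT = 219 - 2*60 + (-12.4) - 45 + 13 - 9 = 45.6

45.6 dB


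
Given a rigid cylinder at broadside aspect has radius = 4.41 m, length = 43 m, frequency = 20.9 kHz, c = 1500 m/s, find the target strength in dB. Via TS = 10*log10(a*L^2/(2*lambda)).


lambda = 1500/20900 = 0.07177 m
TS = 10*log10(4.41*43^2/(2*0.07177)) = 47.54

47.54 dB


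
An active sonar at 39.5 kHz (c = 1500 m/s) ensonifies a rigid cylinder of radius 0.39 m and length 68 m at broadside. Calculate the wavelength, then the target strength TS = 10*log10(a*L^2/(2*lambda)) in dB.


Step 1: lambda = c/f = 1500/39500 = 0.03797 m
Step 2: TS = 10*log10(a*L^2/(2*lambda)) = 10*log10(0.39*68^2/(2*0.03797)) = 43.76

43.76 dB


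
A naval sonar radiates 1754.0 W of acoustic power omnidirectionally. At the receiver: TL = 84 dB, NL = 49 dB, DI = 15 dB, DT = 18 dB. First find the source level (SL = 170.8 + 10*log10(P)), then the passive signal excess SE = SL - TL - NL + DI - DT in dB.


Step 1: SL = 170.8 + 10*log10(1754.0) = 203.24 dB
Step 2: SE = SL - TL - NL + DI - DT = 203.24 - 84 - 49 + 15 - 18 = 67.24

67.24 dB


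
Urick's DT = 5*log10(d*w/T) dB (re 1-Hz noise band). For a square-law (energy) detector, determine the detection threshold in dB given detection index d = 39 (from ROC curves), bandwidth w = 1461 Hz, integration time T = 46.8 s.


DT = 5*log10(d*w/T) = 5*log10(39 * 1461 / 46.8) = 5*log10(1217.5) = 15.43

15.43 dB


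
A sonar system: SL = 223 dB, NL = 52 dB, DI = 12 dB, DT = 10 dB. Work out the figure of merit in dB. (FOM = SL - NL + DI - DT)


FOM = SL - NL + DI - DT = 223 - 52 + 12 - 10 = 173

173 dB


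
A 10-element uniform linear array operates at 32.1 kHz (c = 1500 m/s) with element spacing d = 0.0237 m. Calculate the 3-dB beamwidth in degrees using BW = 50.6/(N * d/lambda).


Step 1: lambda = 1500/32100 = 0.04673 m
Step 2: d/lambda = 0.0237/0.04673 = 0.5072
Step 3: BW = 50.6/(N * d/lambda) = 50.6/(10 * 0.5072) = 9.98

9.98 deg


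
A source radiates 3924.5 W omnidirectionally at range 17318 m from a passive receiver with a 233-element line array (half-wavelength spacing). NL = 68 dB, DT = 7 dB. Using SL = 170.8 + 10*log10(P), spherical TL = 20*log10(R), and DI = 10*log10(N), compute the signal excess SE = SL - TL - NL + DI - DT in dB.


70.64 dB


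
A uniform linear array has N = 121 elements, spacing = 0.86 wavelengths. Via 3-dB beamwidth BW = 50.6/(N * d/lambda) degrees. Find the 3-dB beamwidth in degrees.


BW = 50.6 / (121 * 0.86) = 50.6 / 104.06 = 0.49

0.49 deg


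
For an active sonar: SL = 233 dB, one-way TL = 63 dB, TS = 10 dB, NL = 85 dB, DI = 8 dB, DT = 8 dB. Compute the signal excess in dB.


SE = SL - 2*TL + TS - NL + DI - DT = 233 - 2*63 + (10) - 85 + 8 - 8 = 32

32 dB


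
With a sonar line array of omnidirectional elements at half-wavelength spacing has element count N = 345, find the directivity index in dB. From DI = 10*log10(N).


DI = 10*log10(345) = 25.38

25.38 dB


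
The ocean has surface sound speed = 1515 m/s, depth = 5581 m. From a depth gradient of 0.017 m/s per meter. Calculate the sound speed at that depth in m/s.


c = 1515 + 0.017 * 5581 = 1609.877

1609.877 m/s


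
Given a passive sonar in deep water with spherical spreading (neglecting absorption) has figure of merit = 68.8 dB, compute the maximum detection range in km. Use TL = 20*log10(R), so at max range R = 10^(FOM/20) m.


At max range FOM = TL, so 20*log10(R) = 68.8
R = 10^(68.8/20) = 2754.23 m = 2.75 km

2.75 km


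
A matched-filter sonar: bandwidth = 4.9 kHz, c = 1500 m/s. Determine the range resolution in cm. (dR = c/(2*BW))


dR = c/(2*BW) = 1500 / (2 * 4.9e3) = 0.1531 m = 15.31 cm

15.31 cm


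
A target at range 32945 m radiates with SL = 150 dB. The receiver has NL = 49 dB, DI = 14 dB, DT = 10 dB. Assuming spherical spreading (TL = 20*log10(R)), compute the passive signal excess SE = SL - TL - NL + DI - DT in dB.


Step 1: TL = 20*log10(32945) = 90.36 dB
Step 2: SE = 150 - 90.36 - 49 + 14 - 10 = 14.64

14.64 dB


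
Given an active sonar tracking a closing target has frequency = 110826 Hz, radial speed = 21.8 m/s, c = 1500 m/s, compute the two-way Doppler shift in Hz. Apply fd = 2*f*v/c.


fd = 2*f*v/c = 2 * 110826 * 21.8 / 1500 = 3221.34

3221.34 Hz


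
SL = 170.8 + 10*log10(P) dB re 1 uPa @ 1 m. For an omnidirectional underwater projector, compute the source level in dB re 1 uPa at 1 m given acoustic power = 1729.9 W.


SL = 170.8 + 10*log10(1729.9) = 170.8 + 32.38 = 203.18

203.18 dB


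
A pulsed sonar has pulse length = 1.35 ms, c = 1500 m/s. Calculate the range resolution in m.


dR = c*tau/2 = 1500 * 1.35e-3 / 2 = 1.0125

1.0125 m


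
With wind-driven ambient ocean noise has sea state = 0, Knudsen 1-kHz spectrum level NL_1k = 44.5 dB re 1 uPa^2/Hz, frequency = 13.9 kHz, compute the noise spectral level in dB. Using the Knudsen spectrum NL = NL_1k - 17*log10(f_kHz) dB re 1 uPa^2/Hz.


NL = NL_1k - 17*log10(f_kHz) = 44.5 - 17*log10(13.9) = 44.5 - (19.43) = 25.07

25.07 dB


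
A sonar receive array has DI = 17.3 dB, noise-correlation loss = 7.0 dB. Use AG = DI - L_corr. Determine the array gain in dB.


AG = DI - L_corr = 17.3 - 7.0 = 10.3

10.3 dB


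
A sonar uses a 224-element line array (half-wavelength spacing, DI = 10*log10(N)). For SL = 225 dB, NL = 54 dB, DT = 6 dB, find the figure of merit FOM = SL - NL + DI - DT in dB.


Step 1: DI = 10*log10(224) = 23.5 dB
Step 2: FOM = SL - NL + DI - DT = 225 - 54 + 23.5 - 6 = 188.5

188.5 dB


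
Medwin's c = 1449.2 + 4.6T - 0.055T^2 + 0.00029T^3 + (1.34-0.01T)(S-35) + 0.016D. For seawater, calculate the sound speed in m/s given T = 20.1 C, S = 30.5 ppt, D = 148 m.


1519.04 m/s


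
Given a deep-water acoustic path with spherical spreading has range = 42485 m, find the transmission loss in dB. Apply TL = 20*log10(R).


TL = 20*log10(42485) = 92.56

92.56 dB


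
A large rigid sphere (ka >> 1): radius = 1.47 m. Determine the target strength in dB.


TS = 10*log10(1.47^2 / 4) = 10*log10(0.540225) = -2.67

-2.67 dB


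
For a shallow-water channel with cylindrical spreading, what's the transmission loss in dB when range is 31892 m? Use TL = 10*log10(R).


45.04 dB


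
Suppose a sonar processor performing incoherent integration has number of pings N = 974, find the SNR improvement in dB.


Gain = 5*log10(974) = 14.94

14.94 dB


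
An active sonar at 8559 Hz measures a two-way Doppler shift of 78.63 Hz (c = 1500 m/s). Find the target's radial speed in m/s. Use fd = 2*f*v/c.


From fd = 2*f*v/c, v = c*fd/(2*f) = 1500 * 78.63 / (2*8559) = 6.89

6.89 m/s


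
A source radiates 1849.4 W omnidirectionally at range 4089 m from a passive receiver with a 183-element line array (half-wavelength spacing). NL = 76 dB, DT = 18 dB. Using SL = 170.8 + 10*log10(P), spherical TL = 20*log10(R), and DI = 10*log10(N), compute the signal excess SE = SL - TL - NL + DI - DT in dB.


59.86 dB


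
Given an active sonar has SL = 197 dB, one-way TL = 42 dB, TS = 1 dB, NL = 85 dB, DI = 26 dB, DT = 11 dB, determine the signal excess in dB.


SE = SL - 2*TL + TS - NL + DI - DT = 197 - 2*42 + (1) - 85 + 26 - 11 = 44

44 dB


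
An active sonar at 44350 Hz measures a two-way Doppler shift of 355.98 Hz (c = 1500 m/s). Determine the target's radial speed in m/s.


6.02 m/s


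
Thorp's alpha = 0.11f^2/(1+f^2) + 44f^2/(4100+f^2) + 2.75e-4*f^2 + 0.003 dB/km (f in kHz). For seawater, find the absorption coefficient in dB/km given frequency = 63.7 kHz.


23.115 dB/km


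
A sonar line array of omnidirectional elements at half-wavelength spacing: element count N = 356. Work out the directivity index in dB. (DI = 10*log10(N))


25.51 dB


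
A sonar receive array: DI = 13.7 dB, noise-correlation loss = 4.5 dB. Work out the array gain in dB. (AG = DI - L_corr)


AG = DI - L_corr = 13.7 - 4.5 = 9.2

9.2 dB


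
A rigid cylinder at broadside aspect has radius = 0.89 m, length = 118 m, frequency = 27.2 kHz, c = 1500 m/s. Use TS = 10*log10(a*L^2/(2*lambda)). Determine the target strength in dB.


50.51 dB


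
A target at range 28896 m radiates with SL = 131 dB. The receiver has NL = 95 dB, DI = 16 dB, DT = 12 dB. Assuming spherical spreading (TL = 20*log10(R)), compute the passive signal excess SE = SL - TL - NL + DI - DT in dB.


Step 1: TL = 20*log10(28896) = 89.22 dB
Step 2: SE = 131 - 89.22 - 95 + 16 - 12 = -49.22

-49.22 dB


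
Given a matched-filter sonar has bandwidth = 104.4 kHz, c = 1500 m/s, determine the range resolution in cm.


dR = c/(2*BW) = 1500 / (2 * 104.4e3) = 0.0072 m = 0.72 cm

0.72 cm


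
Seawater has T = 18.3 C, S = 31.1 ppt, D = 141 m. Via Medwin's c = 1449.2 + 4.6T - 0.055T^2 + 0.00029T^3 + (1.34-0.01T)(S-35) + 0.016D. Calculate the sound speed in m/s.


c = 1449.2 + 4.6*18.3 - 0.055*18.3^2 + 0.00029*18.3^3 + (1.34 - 0.01*18.3)*(31.1 - 35) + 0.016*141 = 1514.48

1514.48 m/s


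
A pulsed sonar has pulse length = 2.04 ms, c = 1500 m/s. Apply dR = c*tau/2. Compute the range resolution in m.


dR = c*tau/2 = 1500 * 2.04e-3 / 2 = 1.53

1.53 m


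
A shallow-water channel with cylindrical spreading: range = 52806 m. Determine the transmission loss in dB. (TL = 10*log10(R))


TL = 10*log10(52806) = 47.23

47.23 dB


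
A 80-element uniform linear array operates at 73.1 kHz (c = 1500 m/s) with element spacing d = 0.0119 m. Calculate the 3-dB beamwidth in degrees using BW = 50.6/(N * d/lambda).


Step 1: lambda = 1500/73100 = 0.02052 m
Step 2: d/lambda = 0.0119/0.02052 = 0.5799
Step 3: BW = 50.6/(N * d/lambda) = 50.6/(80 * 0.5799) = 1.09

1.09 deg


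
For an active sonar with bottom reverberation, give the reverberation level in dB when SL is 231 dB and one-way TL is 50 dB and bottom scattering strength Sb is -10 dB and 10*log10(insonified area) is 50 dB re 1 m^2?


RL = SL - 2*TL + Sb + 10*log10(A) = 231 - 2*50 + (-10) + 50 = 171

171 dB


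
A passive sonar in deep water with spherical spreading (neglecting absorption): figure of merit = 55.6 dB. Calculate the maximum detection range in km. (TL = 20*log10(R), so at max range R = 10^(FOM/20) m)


At max range FOM = TL, so 20*log10(R) = 55.6
R = 10^(55.6/20) = 602.56 m = 0.6 km

0.6 km


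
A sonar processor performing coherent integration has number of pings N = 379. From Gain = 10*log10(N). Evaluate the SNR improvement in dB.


25.79 dB


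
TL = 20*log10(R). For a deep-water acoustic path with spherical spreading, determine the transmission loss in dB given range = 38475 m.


91.7 dB


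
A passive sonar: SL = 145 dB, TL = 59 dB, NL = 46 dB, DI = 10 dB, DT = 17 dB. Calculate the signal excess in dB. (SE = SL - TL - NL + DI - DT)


SE = SL - TL - NL + DI - DT = 145 - 59 - 46 + 10 - 17 = 33

33 dB


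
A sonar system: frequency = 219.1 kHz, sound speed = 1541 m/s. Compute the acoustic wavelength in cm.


0.7 cm


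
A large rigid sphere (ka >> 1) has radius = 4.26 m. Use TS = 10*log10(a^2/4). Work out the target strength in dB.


6.57 dB


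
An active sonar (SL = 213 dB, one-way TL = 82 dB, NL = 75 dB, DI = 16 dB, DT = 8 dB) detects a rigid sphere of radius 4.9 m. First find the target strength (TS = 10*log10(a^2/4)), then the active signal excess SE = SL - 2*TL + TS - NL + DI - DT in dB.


Step 1: TS = 10*log10(4.9^2/4) = 7.78 dB
Step 2: SE = SL - 2*TL + TS - NL + DI - DT = 213 - 2*82 + (7.78) - 75 + 16 - 8 = -10.22

-10.22 dB


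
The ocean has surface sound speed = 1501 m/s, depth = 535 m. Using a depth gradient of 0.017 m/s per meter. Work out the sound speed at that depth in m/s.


1510.095 m/s


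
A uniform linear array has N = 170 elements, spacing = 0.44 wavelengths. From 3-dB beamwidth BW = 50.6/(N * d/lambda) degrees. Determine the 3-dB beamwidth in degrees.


0.68 deg


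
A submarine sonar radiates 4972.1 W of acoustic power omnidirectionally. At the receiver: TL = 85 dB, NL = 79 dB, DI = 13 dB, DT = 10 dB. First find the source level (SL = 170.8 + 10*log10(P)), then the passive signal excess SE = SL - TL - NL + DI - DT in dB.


Step 1: SL = 170.8 + 10*log10(4972.1) = 207.77 dB
Step 2: SE = SL - TL - NL + DI - DT = 207.77 - 85 - 79 + 13 - 10 = 46.77

46.77 dB


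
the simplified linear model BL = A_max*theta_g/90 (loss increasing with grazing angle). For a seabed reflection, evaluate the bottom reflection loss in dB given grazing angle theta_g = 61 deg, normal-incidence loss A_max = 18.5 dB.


12.54 dB


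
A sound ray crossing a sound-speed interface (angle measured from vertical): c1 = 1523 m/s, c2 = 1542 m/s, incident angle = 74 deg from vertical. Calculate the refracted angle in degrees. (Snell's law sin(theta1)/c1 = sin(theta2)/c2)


sin(theta2) = (c2/c1)*sin(theta1) = (1542/1523)*sin(74 deg) = 0.97325
theta2 = arcsin(0.97325) = 76.72

76.72 deg


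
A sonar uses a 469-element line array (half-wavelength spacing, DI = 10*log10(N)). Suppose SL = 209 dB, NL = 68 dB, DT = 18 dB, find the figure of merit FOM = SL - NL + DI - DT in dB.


Step 1: DI = 10*log10(469) = 26.71 dB
Step 2: FOM = SL - NL + DI - DT = 209 - 68 + 26.71 - 18 = 149.71

149.71 dB


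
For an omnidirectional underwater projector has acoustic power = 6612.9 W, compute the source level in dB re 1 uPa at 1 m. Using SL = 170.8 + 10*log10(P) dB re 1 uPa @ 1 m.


209.0 dB


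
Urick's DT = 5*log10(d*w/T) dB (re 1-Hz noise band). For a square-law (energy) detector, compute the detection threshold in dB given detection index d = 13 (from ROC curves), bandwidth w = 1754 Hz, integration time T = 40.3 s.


13.76 dB


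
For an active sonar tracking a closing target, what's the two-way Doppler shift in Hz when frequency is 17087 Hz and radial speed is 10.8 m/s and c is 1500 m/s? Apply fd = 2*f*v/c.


fd = 2*f*v/c = 2 * 17087 * 10.8 / 1500 = 246.05

246.05 Hz


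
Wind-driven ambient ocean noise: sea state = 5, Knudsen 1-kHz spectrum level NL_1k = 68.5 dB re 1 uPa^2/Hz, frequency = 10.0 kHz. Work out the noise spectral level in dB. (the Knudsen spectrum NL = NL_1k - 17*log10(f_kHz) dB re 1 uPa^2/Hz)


NL = NL_1k - 17*log10(f_kHz) = 68.5 - 17*log10(10.0) = 68.5 - (17.0) = 51.5

51.5 dB


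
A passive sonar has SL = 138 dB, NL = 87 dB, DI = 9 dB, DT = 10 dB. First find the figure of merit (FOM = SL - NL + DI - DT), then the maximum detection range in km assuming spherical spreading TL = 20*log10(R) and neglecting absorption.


Step 1: FOM = SL - NL + DI - DT = 138 - 87 + 9 - 10 = 50 dB
Step 2: at max range FOM = TL = 20*log10(R), so R = 10^(50/20) = 316.23 m = 0.32 km

0.32 km


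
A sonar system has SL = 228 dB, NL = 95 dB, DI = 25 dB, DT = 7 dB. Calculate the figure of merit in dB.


FOM = SL - NL + DI - DT = 228 - 95 + 25 - 7 = 151

151 dB


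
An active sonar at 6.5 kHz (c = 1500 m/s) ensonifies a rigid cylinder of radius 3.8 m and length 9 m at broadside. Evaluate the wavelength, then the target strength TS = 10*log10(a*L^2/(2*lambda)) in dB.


Step 1: lambda = c/f = 1500/6500 = 0.23077 m
Step 2: TS = 10*log10(a*L^2/(2*lambda)) = 10*log10(3.8*9^2/(2*0.23077)) = 28.24

28.24 dB


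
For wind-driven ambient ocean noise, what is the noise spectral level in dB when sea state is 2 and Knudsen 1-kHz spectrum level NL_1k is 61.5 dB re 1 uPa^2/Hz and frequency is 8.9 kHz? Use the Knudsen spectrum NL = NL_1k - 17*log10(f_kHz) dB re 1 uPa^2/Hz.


NL = NL_1k - 17*log10(f_kHz) = 61.5 - 17*log10(8.9) = 61.5 - (16.14) = 45.36

45.36 dB


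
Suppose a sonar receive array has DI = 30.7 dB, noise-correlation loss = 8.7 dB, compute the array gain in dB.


22.0 dB


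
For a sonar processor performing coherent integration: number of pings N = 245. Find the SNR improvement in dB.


23.89 dB


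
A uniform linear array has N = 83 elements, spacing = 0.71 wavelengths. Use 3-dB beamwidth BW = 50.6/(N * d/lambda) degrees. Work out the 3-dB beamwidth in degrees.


0.86 deg


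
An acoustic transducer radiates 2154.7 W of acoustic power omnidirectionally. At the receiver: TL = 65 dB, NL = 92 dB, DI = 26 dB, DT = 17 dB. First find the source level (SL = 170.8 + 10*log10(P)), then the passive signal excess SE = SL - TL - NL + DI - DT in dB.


Step 1: SL = 170.8 + 10*log10(2154.7) = 204.13 dB
Step 2: SE = SL - TL - NL + DI - DT = 204.13 - 65 - 92 + 26 - 17 = 56.13

56.13 dB


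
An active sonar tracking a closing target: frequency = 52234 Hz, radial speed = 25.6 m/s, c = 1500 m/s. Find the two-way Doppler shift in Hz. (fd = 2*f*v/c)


fd = 2*f*v/c = 2 * 52234 * 25.6 / 1500 = 1782.92

1782.92 Hz


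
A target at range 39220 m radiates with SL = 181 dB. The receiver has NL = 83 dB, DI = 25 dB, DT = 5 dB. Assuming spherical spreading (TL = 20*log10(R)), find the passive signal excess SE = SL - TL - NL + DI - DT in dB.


Step 1: TL = 20*log10(39220) = 91.87 dB
Step 2: SE = 181 - 91.87 - 83 + 25 - 5 = 26.13

26.13 dB


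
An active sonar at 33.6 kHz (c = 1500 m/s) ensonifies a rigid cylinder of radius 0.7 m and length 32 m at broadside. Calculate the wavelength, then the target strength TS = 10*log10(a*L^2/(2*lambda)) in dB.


Step 1: lambda = c/f = 1500/33600 = 0.04464 m
Step 2: TS = 10*log10(a*L^2/(2*lambda)) = 10*log10(0.7*32^2/(2*0.04464)) = 39.05

39.05 dB


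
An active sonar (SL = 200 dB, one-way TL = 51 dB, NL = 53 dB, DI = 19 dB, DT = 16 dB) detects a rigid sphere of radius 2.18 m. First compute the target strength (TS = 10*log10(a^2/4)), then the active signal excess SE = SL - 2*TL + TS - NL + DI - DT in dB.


Step 1: TS = 10*log10(2.18^2/4) = 0.75 dB
Step 2: SE = SL - 2*TL + TS - NL + DI - DT = 200 - 2*51 + (0.75) - 53 + 19 - 16 = 48.75

48.75 dB


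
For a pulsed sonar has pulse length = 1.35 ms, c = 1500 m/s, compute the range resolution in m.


1.0125 m


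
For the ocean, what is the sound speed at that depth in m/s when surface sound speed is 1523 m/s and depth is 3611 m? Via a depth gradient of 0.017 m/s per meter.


1584.387 m/s


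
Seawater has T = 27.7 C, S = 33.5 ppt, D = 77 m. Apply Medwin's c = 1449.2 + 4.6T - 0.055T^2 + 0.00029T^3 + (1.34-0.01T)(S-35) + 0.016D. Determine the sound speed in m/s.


c = 1449.2 + 4.6*27.7 - 0.055*27.7^2 + 0.00029*27.7^3 + (1.34 - 0.01*27.7)*(33.5 - 35) + 0.016*77 = 1540.22

1540.22 m/s


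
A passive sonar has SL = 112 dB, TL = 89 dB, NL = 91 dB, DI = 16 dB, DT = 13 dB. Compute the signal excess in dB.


SE = SL - TL - NL + DI - DT = 112 - 89 - 91 + 16 - 13 = -65

-65 dB


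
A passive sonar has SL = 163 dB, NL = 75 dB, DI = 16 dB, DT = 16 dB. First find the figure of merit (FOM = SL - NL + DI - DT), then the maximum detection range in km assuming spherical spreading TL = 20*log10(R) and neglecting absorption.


Step 1: FOM = SL - NL + DI - DT = 163 - 75 + 16 - 16 = 88 dB
Step 2: at max range FOM = TL = 20*log10(R), so R = 10^(88/20) = 25118.86 m = 25.12 km

25.12 km


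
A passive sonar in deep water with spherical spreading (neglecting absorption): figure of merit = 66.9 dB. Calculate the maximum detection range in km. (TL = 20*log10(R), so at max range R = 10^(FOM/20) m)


At max range FOM = TL, so 20*log10(R) = 66.9
R = 10^(66.9/20) = 2213.09 m = 2.21 km

2.21 km


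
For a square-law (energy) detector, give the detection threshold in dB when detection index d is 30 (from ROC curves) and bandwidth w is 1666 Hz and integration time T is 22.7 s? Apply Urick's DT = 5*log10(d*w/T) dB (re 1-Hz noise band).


DT = 5*log10(d*w/T) = 5*log10(30 * 1666 / 22.7) = 5*log10(2201.76) = 16.71

16.71 dB


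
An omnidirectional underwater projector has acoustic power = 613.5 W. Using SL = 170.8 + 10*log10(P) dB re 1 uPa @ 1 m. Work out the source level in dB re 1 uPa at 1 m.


SL = 170.8 + 10*log10(613.5) = 170.8 + 27.88 = 198.68

198.68 dB


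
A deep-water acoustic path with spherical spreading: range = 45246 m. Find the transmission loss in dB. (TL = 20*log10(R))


TL = 20*log10(45246) = 93.11

93.11 dB


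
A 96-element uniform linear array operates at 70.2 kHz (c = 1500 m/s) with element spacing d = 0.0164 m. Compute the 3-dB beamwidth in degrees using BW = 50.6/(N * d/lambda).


0.69 deg


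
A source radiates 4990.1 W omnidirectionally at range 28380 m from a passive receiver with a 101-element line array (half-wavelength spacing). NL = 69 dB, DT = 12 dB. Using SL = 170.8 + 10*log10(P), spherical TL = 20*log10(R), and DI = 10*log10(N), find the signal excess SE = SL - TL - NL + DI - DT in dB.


57.76 dB


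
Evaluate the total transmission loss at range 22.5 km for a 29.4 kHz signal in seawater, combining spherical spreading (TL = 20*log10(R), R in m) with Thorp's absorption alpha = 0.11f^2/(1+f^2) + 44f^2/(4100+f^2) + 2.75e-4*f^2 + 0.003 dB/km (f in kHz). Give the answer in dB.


267.3 dB


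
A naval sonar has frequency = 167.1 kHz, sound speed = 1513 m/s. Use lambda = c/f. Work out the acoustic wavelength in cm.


lambda = c/f = 1513 / 167100 = 0.0091 m = 0.91 cm

0.91 cm
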